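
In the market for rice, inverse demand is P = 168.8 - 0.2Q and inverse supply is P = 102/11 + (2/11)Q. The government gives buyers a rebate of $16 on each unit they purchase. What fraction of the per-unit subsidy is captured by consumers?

Pre-subsidy: 168.8 - 0.2Q = 102/11 + (2/11)Q gives Q* = 8774/21 and P* = 1790/21.
With the rebate, buyers effectively pay Pb = Ps − 16, where Ps is the price sellers receive.
On the curves, Pb = 168.8 - 0.2Q and Ps = 102/11 + (2/11)Q; the wedge Ps − Pb = 16 gives 102/11 + (2/11)Q − (168.8 - 0.2Q) = 16, so Q' = 3218/7.
Then Pb = 168.8 − 0.2·(3218/7) = 538/7 and Ps = 102/11 + (2/11)·(3218/7) = 650/7.
Buyers' price falls by P* − Pb = 1790/21 − 538/7 = 176/21; sellers' price rises by Ps − P* = 650/7 − 1790/21 = 160/21.
So consumers capture (176/21)/16 = 11/21 of each unit of subsidy.

Consumer share = 11/21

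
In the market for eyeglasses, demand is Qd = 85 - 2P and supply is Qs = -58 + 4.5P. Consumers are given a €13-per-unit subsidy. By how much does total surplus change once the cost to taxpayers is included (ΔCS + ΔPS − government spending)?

Pre-subsidy: 85 - 2P = -58 + 4.5P gives P* = 22, Q* = 41.
With the rebate, buyers effectively pay Pb = Ps − 13, where Ps is the price sellers receive.
Demand in terms of Ps becomes Qd = 85 − 2(Ps − 13) = 111 - 2Ps. Setting this equal to supply: 111 - 2Ps = -58 + 4.5Ps, so Ps = 26.
Buyers pay Pb = 26 − 13 = 13; Q' = -58 + 4.5·26 = 59.
ΔCS = ½(41 + 59)(22 − 13) = 450; ΔPS = ½(41 + 59)(26 − 22) = 200.
Government spending = 13 × 59 = 767.
Net change = 450 + 200 − 767 = -117. The loss equals the DWL triangle ½·13·18.

Net change in total surplus = -€117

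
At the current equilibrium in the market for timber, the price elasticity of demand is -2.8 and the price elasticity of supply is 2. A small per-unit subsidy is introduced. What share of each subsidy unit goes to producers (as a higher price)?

Producer share = 7/12

For a small subsidy around the equilibrium, the benefit split depends on the relative slopes, which at a point are proportional to the elasticities.
Buyer share = εs/(εs + |εd|) = 2/(2 + 2.8) = 5/12; seller share = |εd|/(εs + |εd|) = 7/12.
So producers capture 7/12 of the subsidy.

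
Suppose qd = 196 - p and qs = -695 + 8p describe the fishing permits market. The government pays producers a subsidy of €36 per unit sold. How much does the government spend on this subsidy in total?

Government cost = €4644

Pre-subsidy: 196 - p = -695 + 8p gives p* = 99, q* = 97.
With the subsidy, sellers receive ps = pb + 36 for each unit, where pb is the price buyers pay.
Supply in terms of pb becomes qs = -695 + 8(pb + 36) = -407 + 8pb. Setting this equal to demand: 196 - pb = -407 + 8pb, so pb = 67.
Sellers receive ps = 67 + 36 = 103; q' = 196 − 1·67 = 129.
Government outlay = subsidy × quantity = 36 × 129 = 4644.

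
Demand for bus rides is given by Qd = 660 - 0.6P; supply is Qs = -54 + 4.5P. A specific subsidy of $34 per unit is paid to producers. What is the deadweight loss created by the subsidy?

Deadweight loss = $306

Pre-subsidy: 660 - 0.6P = -54 + 4.5P gives P* = 140, Q* = 576.
With the subsidy, sellers receive Ps = Pb + 34 for each unit, where Pb is the price buyers pay.
Supply in terms of Pb becomes Qs = -54 + 4.5(Pb + 34) = 99 + 4.5Pb. Setting this equal to demand: 660 - 0.6Pb = 99 + 4.5Pb, so Pb = 110.
Sellers receive Ps = 110 + 34 = 144; Q' = 660 − 0.6·110 = 594.
The subsidy expands output by 594 − 576 = 18 past the efficient level; on those units the gap between marginal cost and willingness to pay runs from 0 up to 34.
DWL = ½ × 34 × 18 = 306.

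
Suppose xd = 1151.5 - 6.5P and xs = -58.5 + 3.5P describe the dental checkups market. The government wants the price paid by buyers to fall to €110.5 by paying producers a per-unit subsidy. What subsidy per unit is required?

At a buyer price of 110.5, quantity demanded is 1151.5 − 6.5·110.5 = 433.25.
Sellers supply 433.25 only when they receive Ps with -58.5 + 3.5·Ps = 433.25, i.e. Ps = 140.5.
s = Ps − Pb = 140.5 − 110.5 = 30.

Required subsidy s = €30 per unit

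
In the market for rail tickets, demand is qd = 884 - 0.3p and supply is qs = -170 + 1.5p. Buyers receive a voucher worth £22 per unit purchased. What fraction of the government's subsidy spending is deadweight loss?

Pre-subsidy: 884 - 0.3p = -170 + 1.5p gives p* = 5270/9, q* = 2125/3.
With the rebate, buyers effectively pay pb = ps − 22, where ps is the price sellers receive.
Demand in terms of ps becomes qd = 884 − 0.3(ps − 22) = 890.6 - 0.3ps. Setting this equal to supply: 890.6 - 0.3ps = -170 + 1.5ps, so ps = 5303/9.
Buyers pay pb = 5303/9 − 22 = 5105/9; q' = -170 + 1.5·(5303/9) = 4283/6.
ΔCS = ½(2125/3 + 4283/6)(5270/9 − 5105/9) = 469315/36; ΔPS = ½(2125/3 + 4283/6)(5303/9 − 5270/9) = 93863/36.
Government spending = 22 × 4283/6 = 47113/3.
DWL = ½ × 22 × (4283/6 − 2125/3) = 60.5; fraction = 60.5 / (47113/3) = 33/8566.

DWL / government spending = 33/8566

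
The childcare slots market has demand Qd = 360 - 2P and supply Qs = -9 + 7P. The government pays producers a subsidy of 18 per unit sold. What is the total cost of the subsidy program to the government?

Government cost = 5508

Pre-subsidy: 360 - 2P = -9 + 7P gives P* = 41, Q* = 278.
With the subsidy, sellers receive Ps = Pb + 18 for each unit, where Pb is the price buyers pay.
Supply in terms of Pb becomes Qs = -9 + 7(Pb + 18) = 117 + 7Pb. Setting this equal to demand: 360 - 2Pb = 117 + 7Pb, so Pb = 27.
Sellers receive Ps = 27 + 18 = 45; Q' = 360 − 2·27 = 306.
Government outlay = subsidy × quantity = 18 × 306 = 5508.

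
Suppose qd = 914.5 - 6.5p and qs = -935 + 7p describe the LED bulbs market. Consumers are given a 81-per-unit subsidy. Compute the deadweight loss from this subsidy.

Deadweight loss = 11056.5

Pre-subsidy: 914.5 - 6.5p = -935 + 7p gives p* = 137, q* = 24.
With the rebate, buyers effectively pay pb = ps − 81, where ps is the price sellers receive.
Demand in terms of ps becomes qd = 914.5 − 6.5(ps − 81) = 1441 - 6.5ps. Setting this equal to supply: 1441 - 6.5ps = -935 + 7ps, so ps = 176.
Buyers pay pb = 176 − 81 = 95; q' = -935 + 7·176 = 297.
The subsidy expands output by 297 − 24 = 273 past the efficient level; on those units the gap between marginal cost and willingness to pay runs from 0 up to 81.
DWL = ½ × 81 × 273 = 11056.5.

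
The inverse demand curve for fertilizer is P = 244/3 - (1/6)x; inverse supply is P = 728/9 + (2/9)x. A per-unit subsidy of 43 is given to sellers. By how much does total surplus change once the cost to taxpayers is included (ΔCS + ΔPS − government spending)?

Pre-subsidy: 244/3 - (1/6)x = 728/9 + (2/9)x gives x* = 8/7 and P* = 568/7.
With the subsidy, sellers receive Ps = Pb + 43 for each unit, where Pb is the price buyers pay.
On the curves, Pb = 244/3 - (1/6)x and Ps = 728/9 + (2/9)x; the wedge Ps − Pb = 43 gives 728/9 + (2/9)x − (244/3 - (1/6)x) = 43, so x' = 782/7.
Then Pb = 244/3 − (1/6)·(782/7) = 439/7 and Ps = 728/9 + (2/9)·(782/7) = 740/7.
ΔCS = ½(8/7 + 782/7)(568/7 − 439/7) = 50955/49; ΔPS = ½(8/7 + 782/7)(740/7 − 568/7) = 67940/49.
Government spending = 43 × 782/7 = 33626/7.
Net change = 50955/49 + 67940/49 − 33626/7 = -16641/7. The loss equals the DWL triangle ½·43·774/7.

Net change in total surplus = -16641/7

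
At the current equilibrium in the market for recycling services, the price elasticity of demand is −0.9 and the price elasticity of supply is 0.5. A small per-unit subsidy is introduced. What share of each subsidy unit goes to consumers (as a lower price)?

Consumer share = 5/14

For a small subsidy around the equilibrium, the benefit split depends on the relative slopes, which at a point are proportional to the elasticities.
Buyer share = εs/(εs + |εd|) = 0.5/(0.5 + 0.9) = 5/14; seller share = |εd|/(εs + |εd|) = 9/14.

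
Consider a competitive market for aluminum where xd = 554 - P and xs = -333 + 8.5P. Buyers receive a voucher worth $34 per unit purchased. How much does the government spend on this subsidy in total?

Pre-subsidy: 554 - P = -333 + 8.5P gives P* = 1774/19, x* = 8752/19.
With the rebate, buyers effectively pay Pb = Ps − 34, where Ps is the price sellers receive.
Demand in terms of Ps becomes xd = 554 − 1(Ps − 34) = 588 - Ps. Setting this equal to supply: 588 - Ps = -333 + 8.5Ps, so Ps = 1842/19.
Buyers pay Pb = 1842/19 − 34 = 1196/19; x' = -333 + 8.5·(1842/19) = 9330/19.
Government outlay = subsidy × quantity = 34 × 9330/19 = 317220/19.

Government cost = 317220/19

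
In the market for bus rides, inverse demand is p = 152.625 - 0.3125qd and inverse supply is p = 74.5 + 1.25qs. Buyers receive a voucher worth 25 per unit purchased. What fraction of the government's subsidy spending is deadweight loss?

DWL / government spending = 4/33

Pre-subsidy: 152.625 - 0.3125q = 74.5 + 1.25q gives q* = 50 and p* = 137.
With the rebate, buyers effectively pay pb = ps − 25, where ps is the price sellers receive.
On the curves, pb = 152.625 - 0.3125q and ps = 74.5 + 1.25q; the wedge ps − pb = 25 gives 74.5 + 1.25q − (152.625 - 0.3125q) = 25, so q' = 66.
Then pb = 152.625 − 0.3125·66 = 132 and ps = 74.5 + 1.25·66 = 157.
ΔCS = ½(50 + 66)(137 − 132) = 290; ΔPS = ½(50 + 66)(157 − 137) = 1160.
Government spending = 25 × 66 = 1650.
DWL = ½ × 25 × (66 − 50) = 200; fraction = 200 / 1650 = 4/33.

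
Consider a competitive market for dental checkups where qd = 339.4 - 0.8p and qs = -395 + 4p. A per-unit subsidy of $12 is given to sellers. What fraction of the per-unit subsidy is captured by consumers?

Consumer share = 5/6

Pre-subsidy: 339.4 - 0.8p = -395 + 4p gives p* = 153, q* = 217.
With the subsidy, sellers receive ps = pb + 12 for each unit, where pb is the price buyers pay.
Supply in terms of pb becomes qs = -395 + 4(pb + 12) = -347 + 4pb. Setting this equal to demand: 339.4 - 0.8pb = -347 + 4pb, so pb = 143.
Sellers receive ps = 143 + 12 = 155; q' = 339.4 − 0.8·143 = 225.
Buyers' price falls by p* − pb = 153 − 143 = 10; sellers' price rises by ps − p* = 155 − 153 = 2.
So consumers capture 10/12 = 5/6 of each unit of subsidy.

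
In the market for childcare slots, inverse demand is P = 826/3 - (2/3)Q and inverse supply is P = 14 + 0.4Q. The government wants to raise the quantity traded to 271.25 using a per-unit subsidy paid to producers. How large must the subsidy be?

Required subsidy s = 28 per unit

At Q = 271.25, from the demand curve buyers pay Pb = 826/3 − (2/3)·271.25 = 94.5; from the supply curve sellers need Ps = 14 + 0.4·271.25 = 122.5.
The subsidy must fill the gap: s = Ps − Pb = 122.5 − 94.5 = 28.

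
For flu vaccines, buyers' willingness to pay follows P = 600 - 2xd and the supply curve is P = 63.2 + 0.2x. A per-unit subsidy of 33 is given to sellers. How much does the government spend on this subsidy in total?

Government cost = 8547

Pre-subsidy: 600 - 2x = 63.2 + 0.2x gives x* = 244 and P* = 112.
With the subsidy, sellers receive Ps = Pb + 33 for each unit, where Pb is the price buyers pay.
On the curves, Pb = 600 - 2x and Ps = 63.2 + 0.2x; the wedge Ps − Pb = 33 gives 63.2 + 0.2x − (600 - 2x) = 33, so x' = 259.
Then Pb = 600 − 2·259 = 82 and Ps = 63.2 + 0.2·259 = 115.
Government outlay = subsidy × quantity = 33 × 259 = 8547.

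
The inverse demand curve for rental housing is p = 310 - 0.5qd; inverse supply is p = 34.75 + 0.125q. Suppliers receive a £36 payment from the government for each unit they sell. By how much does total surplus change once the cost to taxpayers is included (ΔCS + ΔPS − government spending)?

Pre-subsidy: 310 - 0.5q = 34.75 + 0.125q gives q* = 440.4 and p* = 89.8.
With the subsidy, sellers receive ps = pb + 36 for each unit, where pb is the price buyers pay.
On the curves, pb = 310 - 0.5q and ps = 34.75 + 0.125q; the wedge ps − pb = 36 gives 34.75 + 0.125q − (310 - 0.5q) = 36, so q' = 498.
Then pb = 310 − 0.5·498 = 61 and ps = 34.75 + 0.125·498 = 97.
ΔCS = ½(440.4 + 498)(89.8 − 61) = 13512.96; ΔPS = ½(440.4 + 498)(97 − 89.8) = 3378.24.
Government spending = 36 × 498 = 17928.
Net change = 13512.96 + 3378.24 − 17928 = -1036.8. The loss equals the DWL triangle ½·36·57.6.

Net change in total surplus = -£1036.8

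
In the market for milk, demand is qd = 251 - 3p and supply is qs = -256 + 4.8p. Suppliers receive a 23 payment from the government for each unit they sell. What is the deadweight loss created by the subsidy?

Deadweight loss = 6348/13

Pre-subsidy: 251 - 3p = -256 + 4.8p gives p* = 65, q* = 56.
With the subsidy, sellers receive ps = pb + 23 for each unit, where pb is the price buyers pay.
Supply in terms of pb becomes qs = -256 + 4.8(pb + 23) = -145.6 + 4.8pb. Setting this equal to demand: 251 - 3pb = -145.6 + 4.8pb, so pb = 661/13.
Sellers receive ps = 661/13 + 23 = 960/13; q' = 251 − 3·(661/13) = 1280/13.
The subsidy expands output by 1280/13 − 56 = 552/13 past the efficient level; on those units the gap between marginal cost and willingness to pay runs from 0 up to 23.
DWL = ½ × 23 × 552/13 = 6348/13.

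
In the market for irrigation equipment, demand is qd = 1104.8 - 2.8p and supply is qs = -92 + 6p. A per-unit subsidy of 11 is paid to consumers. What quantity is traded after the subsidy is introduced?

q' = 745

Pre-subsidy: 1104.8 - 2.8p = -92 + 6p gives p* = 136, q* = 724.
With the rebate, buyers effectively pay pb = ps − 11, where ps is the price sellers receive.
Demand in terms of ps becomes qd = 1104.8 − 2.8(ps − 11) = 1135.6 - 2.8ps. Setting this equal to supply: 1135.6 - 2.8ps = -92 + 6ps, so ps = 139.5.
Buyers pay pb = 139.5 − 11 = 128.5; q' = -92 + 6·139.5 = 745.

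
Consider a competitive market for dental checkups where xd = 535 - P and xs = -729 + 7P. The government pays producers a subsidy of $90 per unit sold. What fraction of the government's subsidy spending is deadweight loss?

DWL / government spending = 315/3646

Pre-subsidy: 535 - P = -729 + 7P gives P* = 158, x* = 377.
With the subsidy, sellers receive Ps = Pb + 90 for each unit, where Pb is the price buyers pay.
Supply in terms of Pb becomes xs = -729 + 7(Pb + 90) = -99 + 7Pb. Setting this equal to demand: 535 - Pb = -99 + 7Pb, so Pb = 79.25.
Sellers receive Ps = 79.25 + 90 = 169.25; x' = 535 − 1·79.25 = 455.75.
ΔCS = ½(377 + 455.75)(158 − 79.25) = 32789.53125; ΔPS = ½(377 + 455.75)(169.25 − 158) = 4684.21875.
Government spending = 90 × 455.75 = 41017.5.
DWL = ½ × 90 × (455.75 − 377) = 3543.75; fraction = 3543.75 / 41017.5 = 315/3646.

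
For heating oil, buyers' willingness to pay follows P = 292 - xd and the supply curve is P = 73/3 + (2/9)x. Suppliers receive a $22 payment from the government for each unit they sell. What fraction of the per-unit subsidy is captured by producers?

Producer share = 2/11

Pre-subsidy: 292 - x = 73/3 + (2/9)x gives x* = 219 and P* = 73.
With the subsidy, sellers receive Ps = Pb + 22 for each unit, where Pb is the price buyers pay.
On the curves, Pb = 292 - x and Ps = 73/3 + (2/9)x; the wedge Ps − Pb = 22 gives 73/3 + (2/9)x − (292 - x) = 22, so x' = 237.
Then Pb = 292 − 1·237 = 55 and Ps = 73/3 + (2/9)·237 = 77.
Buyers' price falls by P* − Pb = 73 − 55 = 18; sellers' price rises by Ps − P* = 77 − 73 = 4.
So producers capture 4/22 = 2/11 of each unit of subsidy.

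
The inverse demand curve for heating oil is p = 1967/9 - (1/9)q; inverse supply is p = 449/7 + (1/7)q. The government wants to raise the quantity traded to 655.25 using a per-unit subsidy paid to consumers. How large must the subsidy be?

Required subsidy s = 12 per unit

At q = 655.25, from the demand curve buyers pay pb = 1967/9 − (1/9)·655.25 = 145.75; from the supply curve sellers need ps = 449/7 + (1/7)·655.25 = 157.75.
The subsidy must fill the gap: s = ps − pb = 157.75 − 145.75 = 12.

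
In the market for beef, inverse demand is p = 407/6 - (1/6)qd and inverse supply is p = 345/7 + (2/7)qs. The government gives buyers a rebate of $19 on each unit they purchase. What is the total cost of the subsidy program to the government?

Pre-subsidy: 407/6 - (1/6)q = 345/7 + (2/7)q gives q* = 41 and p* = 61.
With the rebate, buyers effectively pay pb = ps − 19, where ps is the price sellers receive.
On the curves, pb = 407/6 - (1/6)q and ps = 345/7 + (2/7)q; the wedge ps − pb = 19 gives 345/7 + (2/7)q − (407/6 - (1/6)q) = 19, so q' = 83.
Then pb = 407/6 − (1/6)·83 = 54 and ps = 345/7 + (2/7)·83 = 73.
Government outlay = subsidy × quantity = 19 × 83 = 1577.

Government cost = $1577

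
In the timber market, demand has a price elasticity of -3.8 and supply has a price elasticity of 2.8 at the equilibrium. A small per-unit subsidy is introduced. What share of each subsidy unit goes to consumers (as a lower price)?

For a small subsidy around the equilibrium, the benefit split depends on the relative slopes, which at a point are proportional to the elasticities.
Buyer share = εs/(εs + |εd|) = 2.8/(2.8 + 3.8) = 14/33; seller share = |εd|/(εs + |εd|) = 19/33.

Consumer share = 14/33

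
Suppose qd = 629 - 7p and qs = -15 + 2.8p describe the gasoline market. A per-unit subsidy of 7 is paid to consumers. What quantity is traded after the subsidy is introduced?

q' = 183

Pre-subsidy: 629 - 7p = -15 + 2.8p gives p* = 460/7, q* = 169.
With the rebate, buyers effectively pay pb = ps − 7, where ps is the price sellers receive.
Demand in terms of ps becomes qd = 629 − 7(ps − 7) = 678 - 7ps. Setting this equal to supply: 678 - 7ps = -15 + 2.8ps, so ps = 495/7.
Buyers pay pb = 495/7 − 7 = 446/7; q' = -15 + 2.8·(495/7) = 183.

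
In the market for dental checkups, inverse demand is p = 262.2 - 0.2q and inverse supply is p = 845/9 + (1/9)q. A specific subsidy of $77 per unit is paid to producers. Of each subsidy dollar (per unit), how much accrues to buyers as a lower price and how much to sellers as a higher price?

Buyers gain $49.5 per unit; sellers gain $27.5 per unit

Pre-subsidy: 262.2 - 0.2q = 845/9 + (1/9)q gives q* = 541 and p* = 154.
With the subsidy, sellers receive ps = pb + 77 for each unit, where pb is the price buyers pay.
On the curves, pb = 262.2 - 0.2q and ps = 845/9 + (1/9)q; the wedge ps − pb = 77 gives 845/9 + (1/9)q − (262.2 - 0.2q) = 77, so q' = 788.5.
Then pb = 262.2 − 0.2·788.5 = 104.5 and ps = 845/9 + (1/9)·788.5 = 181.5.
Buyers' price falls by p* − pb = 154 − 104.5 = 49.5; sellers' price rises by ps − p* = 181.5 − 154 = 27.5.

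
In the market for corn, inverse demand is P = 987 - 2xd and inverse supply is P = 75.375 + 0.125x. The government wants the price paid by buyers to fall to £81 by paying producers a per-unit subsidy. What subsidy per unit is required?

Required subsidy s = £51 per unit

At a buyer price of 81, quantity demanded is 493.5 − 0.5·81 = 453.
Sellers supply 453 only when they receive Ps = 75.375 + 0.125·453 = 132.
s = Ps − Pb = 132 − 81 = 51.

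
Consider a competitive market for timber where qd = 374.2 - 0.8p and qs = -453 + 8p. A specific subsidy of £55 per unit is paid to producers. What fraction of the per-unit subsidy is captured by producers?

Producer share = 1/11

Pre-subsidy: 374.2 - 0.8p = -453 + 8p gives p* = 94, q* = 299.
With the subsidy, sellers receive ps = pb + 55 for each unit, where pb is the price buyers pay.
Supply in terms of pb becomes qs = -453 + 8(pb + 55) = -13 + 8pb. Setting this equal to demand: 374.2 - 0.8pb = -13 + 8pb, so pb = 44.
Sellers receive ps = 44 + 55 = 99; q' = 374.2 − 0.8·44 = 339.
Buyers' price falls by p* − pb = 94 − 44 = 50; sellers' price rises by ps − p* = 99 − 94 = 5.
So producers capture 5/55 = 1/11 of each unit of subsidy.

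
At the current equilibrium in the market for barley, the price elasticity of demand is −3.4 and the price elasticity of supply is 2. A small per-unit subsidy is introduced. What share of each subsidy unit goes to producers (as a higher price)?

Producer share = 17/27

For a small subsidy around the equilibrium, the benefit split depends on the relative slopes, which at a point are proportional to the elasticities.
Buyer share = εs/(εs + |εd|) = 2/(2 + 3.4) = 10/27; seller share = |εd|/(εs + |εd|) = 17/27.
So producers capture 17/27 of the subsidy.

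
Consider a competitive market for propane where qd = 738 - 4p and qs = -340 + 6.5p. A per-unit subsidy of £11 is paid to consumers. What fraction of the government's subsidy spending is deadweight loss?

DWL / government spending = 143/3723

Pre-subsidy: 738 - 4p = -340 + 6.5p gives p* = 308/3, q* = 982/3.
With the rebate, buyers effectively pay pb = ps − 11, where ps is the price sellers receive.
Demand in terms of ps becomes qd = 738 − 4(ps − 11) = 782 - 4ps. Setting this equal to supply: 782 - 4ps = -340 + 6.5ps, so ps = 748/7.
Buyers pay pb = 748/7 − 11 = 671/7; q' = -340 + 6.5·(748/7) = 2482/7.
ΔCS = ½(982/3 + 2482/7)(308/3 − 671/7) = 1023880/441; ΔPS = ½(982/3 + 2482/7)(748/7 − 308/3) = 630080/441.
Government spending = 11 × 2482/7 = 27302/7.
DWL = ½ × 11 × (2482/7 − 982/3) = 3146/21; fraction = (3146/21) / (27302/7) = 143/3723.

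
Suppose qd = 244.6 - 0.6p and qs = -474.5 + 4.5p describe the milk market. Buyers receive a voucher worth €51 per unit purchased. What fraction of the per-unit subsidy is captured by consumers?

Consumer share = 15/17

Pre-subsidy: 244.6 - 0.6p = -474.5 + 4.5p gives p* = 141, q* = 160.
With the rebate, buyers effectively pay pb = ps − 51, where ps is the price sellers receive.
Demand in terms of ps becomes qd = 244.6 − 0.6(ps − 51) = 275.2 - 0.6ps. Setting this equal to supply: 275.2 - 0.6ps = -474.5 + 4.5ps, so ps = 147.
Buyers pay pb = 147 − 51 = 96; q' = -474.5 + 4.5·147 = 187.
Buyers' price falls by p* − pb = 141 − 96 = 45; sellers' price rises by ps − p* = 147 − 141 = 6.
So consumers capture 45/51 = 15/17 of each unit of subsidy.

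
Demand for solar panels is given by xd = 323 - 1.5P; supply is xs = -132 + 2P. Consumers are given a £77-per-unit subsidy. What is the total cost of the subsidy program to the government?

Pre-subsidy: 323 - 1.5P = -132 + 2P gives P* = 130, x* = 128.
With the rebate, buyers effectively pay Pb = Ps − 77, where Ps is the price sellers receive.
Demand in terms of Ps becomes xd = 323 − 1.5(Ps − 77) = 438.5 - 1.5Ps. Setting this equal to supply: 438.5 - 1.5Ps = -132 + 2Ps, so Ps = 163.
Buyers pay Pb = 163 − 77 = 86; x' = -132 + 2·163 = 194.
Government outlay = subsidy × quantity = 77 × 194 = 14938.

Government cost = £14938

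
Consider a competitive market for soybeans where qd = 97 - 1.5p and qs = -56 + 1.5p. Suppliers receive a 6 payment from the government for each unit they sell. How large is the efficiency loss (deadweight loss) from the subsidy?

Pre-subsidy: 97 - 1.5p = -56 + 1.5p gives p* = 51, q* = 20.5.
With the subsidy, sellers receive ps = pb + 6 for each unit, where pb is the price buyers pay.
Supply in terms of pb becomes qs = -56 + 1.5(pb + 6) = -47 + 1.5pb. Setting this equal to demand: 97 - 1.5pb = -47 + 1.5pb, so pb = 48.
Sellers receive ps = 48 + 6 = 54; q' = 97 − 1.5·48 = 25.
The subsidy expands output by 25 − 20.5 = 4.5 past the efficient level; on those units the gap between marginal cost and willingness to pay runs from 0 up to 6.
DWL = ½ × 6 × 4.5 = 13.5.

Deadweight loss = 13.5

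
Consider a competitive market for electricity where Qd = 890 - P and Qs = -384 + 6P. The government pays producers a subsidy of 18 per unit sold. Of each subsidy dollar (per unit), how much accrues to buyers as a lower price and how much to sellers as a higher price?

Pre-subsidy: 890 - P = -384 + 6P gives P* = 182, Q* = 708.
With the subsidy, sellers receive Ps = Pb + 18 for each unit, where Pb is the price buyers pay.
Supply in terms of Pb becomes Qs = -384 + 6(Pb + 18) = -276 + 6Pb. Setting this equal to demand: 890 - Pb = -276 + 6Pb, so Pb = 1166/7.
Sellers receive Ps = 1166/7 + 18 = 1292/7; Q' = 890 − 1·(1166/7) = 5064/7.
Buyers' price falls by P* − Pb = 182 − 1166/7 = 108/7; sellers' price rises by Ps − P* = 1292/7 − 182 = 18/7.

Buyers gain 108/7 per unit; sellers gain 18/7 per unit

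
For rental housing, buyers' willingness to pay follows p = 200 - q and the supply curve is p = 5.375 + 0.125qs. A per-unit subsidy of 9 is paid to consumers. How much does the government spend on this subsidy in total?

Government cost = 1629

Pre-subsidy: 200 - q = 5.375 + 0.125q gives q* = 173 and p* = 27.
With the rebate, buyers effectively pay pb = ps − 9, where ps is the price sellers receive.
On the curves, pb = 200 - q and ps = 5.375 + 0.125q; the wedge ps − pb = 9 gives 5.375 + 0.125q − (200 - q) = 9, so q' = 181.
Then pb = 200 − 1·181 = 19 and ps = 5.375 + 0.125·181 = 28.
Government outlay = subsidy × quantity = 9 × 181 = 1629.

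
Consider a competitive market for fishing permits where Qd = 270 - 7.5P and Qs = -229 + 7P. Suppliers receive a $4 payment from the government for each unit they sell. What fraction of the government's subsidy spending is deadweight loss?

Pre-subsidy: 270 - 7.5P = -229 + 7P gives P* = 998/29, Q* = 345/29.
With the subsidy, sellers receive Ps = Pb + 4 for each unit, where Pb is the price buyers pay.
Supply in terms of Pb becomes Qs = -229 + 7(Pb + 4) = -201 + 7Pb. Setting this equal to demand: 270 - 7.5Pb = -201 + 7Pb, so Pb = 942/29.
Sellers receive Ps = 942/29 + 4 = 1058/29; Q' = 270 − 7.5·(942/29) = 765/29.
ΔCS = ½(345/29 + 765/29)(998/29 − 942/29) = 31080/841; ΔPS = ½(345/29 + 765/29)(1058/29 − 998/29) = 33300/841.
Government spending = 4 × 765/29 = 3060/29.
DWL = ½ × 4 × (765/29 − 345/29) = 840/29; fraction = (840/29) / (3060/29) = 14/51.

DWL / government spending = 14/51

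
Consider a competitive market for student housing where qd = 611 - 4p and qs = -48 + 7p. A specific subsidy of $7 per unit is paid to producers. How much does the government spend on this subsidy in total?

Government cost = 29967/11

Pre-subsidy: 611 - 4p = -48 + 7p gives p* = 659/11, q* = 4085/11.
With the subsidy, sellers receive ps = pb + 7 for each unit, where pb is the price buyers pay.
Supply in terms of pb becomes qs = -48 + 7(pb + 7) = 1 + 7pb. Setting this equal to demand: 611 - 4pb = 1 + 7pb, so pb = 610/11.
Sellers receive ps = 610/11 + 7 = 687/11; q' = 611 − 4·(610/11) = 4281/11.
Government outlay = subsidy × quantity = 7 × 4281/11 = 29967/11.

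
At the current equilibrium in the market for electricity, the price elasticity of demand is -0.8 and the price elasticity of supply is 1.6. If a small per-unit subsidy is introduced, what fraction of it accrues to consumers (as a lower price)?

For a small subsidy around the equilibrium, the benefit split depends on the relative slopes, which at a point are proportional to the elasticities.
Buyer share = εs/(εs + |εd|) = 1.6/(1.6 + 0.8) = 2/3; seller share = |εd|/(εs + |εd|) = 1/3.

Consumer share = 2/3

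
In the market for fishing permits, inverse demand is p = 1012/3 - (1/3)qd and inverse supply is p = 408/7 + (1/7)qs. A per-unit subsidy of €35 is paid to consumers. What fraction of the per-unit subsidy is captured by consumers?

Consumer share = 0.7

Pre-subsidy: 1012/3 - (1/3)q = 408/7 + (1/7)q gives q* = 586 and p* = 142.
With the rebate, buyers effectively pay pb = ps − 35, where ps is the price sellers receive.
On the curves, pb = 1012/3 - (1/3)q and ps = 408/7 + (1/7)q; the wedge ps − pb = 35 gives 408/7 + (1/7)q − (1012/3 - (1/3)q) = 35, so q' = 659.5.
Then pb = 1012/3 − (1/3)·659.5 = 117.5 and ps = 408/7 + (1/7)·659.5 = 152.5.
Buyers' price falls by p* − pb = 142 − 117.5 = 24.5; sellers' price rises by ps − p* = 152.5 − 142 = 10.5.
So consumers capture 24.5/35 = 0.7 of each unit of subsidy.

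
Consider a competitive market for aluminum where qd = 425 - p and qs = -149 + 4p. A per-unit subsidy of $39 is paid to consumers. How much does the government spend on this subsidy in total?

Government cost = $13314.6

Pre-subsidy: 425 - p = -149 + 4p gives p* = 114.8, q* = 310.2.
With the rebate, buyers effectively pay pb = ps − 39, where ps is the price sellers receive.
Demand in terms of ps becomes qd = 425 − 1(ps − 39) = 464 - ps. Setting this equal to supply: 464 - ps = -149 + 4ps, so ps = 122.6.
Buyers pay pb = 122.6 − 39 = 83.6; q' = -149 + 4·122.6 = 341.4.
Government outlay = subsidy × quantity = 39 × 341.4 = 13314.6.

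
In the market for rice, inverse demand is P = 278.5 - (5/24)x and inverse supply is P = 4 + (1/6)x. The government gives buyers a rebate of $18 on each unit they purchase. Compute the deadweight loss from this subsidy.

Pre-subsidy: 278.5 - (5/24)x = 4 + (1/6)x gives x* = 732 and P* = 126.
With the rebate, buyers effectively pay Pb = Ps − 18, where Ps is the price sellers receive.
On the curves, Pb = 278.5 - (5/24)x and Ps = 4 + (1/6)x; the wedge Ps − Pb = 18 gives 4 + (1/6)x − (278.5 - (5/24)x) = 18, so x' = 780.
Then Pb = 278.5 − (5/24)·780 = 116 and Ps = 4 + (1/6)·780 = 134.
The subsidy expands output by 780 − 732 = 48 past the efficient level; on those units the gap between marginal cost and willingness to pay runs from 0 up to 18.
DWL = ½ × 18 × 48 = 432.

Deadweight loss = $432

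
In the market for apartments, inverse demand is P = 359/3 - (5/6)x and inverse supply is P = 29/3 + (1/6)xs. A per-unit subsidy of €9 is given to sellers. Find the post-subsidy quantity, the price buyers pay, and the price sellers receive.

x' = 119; buyers pay €20.5; sellers receive €29.5

Pre-subsidy: 359/3 - (5/6)x = 29/3 + (1/6)x gives x* = 110 and P* = 28.
With the subsidy, sellers receive Ps = Pb + 9 for each unit, where Pb is the price buyers pay.
On the curves, Pb = 359/3 - (5/6)x and Ps = 29/3 + (1/6)x; the wedge Ps − Pb = 9 gives 29/3 + (1/6)x − (359/3 - (5/6)x) = 9, so x' = 119.
Then Pb = 359/3 − (5/6)·119 = 20.5 and Ps = 29/3 + (1/6)·119 = 29.5.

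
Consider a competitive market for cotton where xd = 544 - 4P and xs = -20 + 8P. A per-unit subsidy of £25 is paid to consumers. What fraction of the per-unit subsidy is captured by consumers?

Pre-subsidy: 544 - 4P = -20 + 8P gives P* = 47, x* = 356.
With the rebate, buyers effectively pay Pb = Ps − 25, where Ps is the price sellers receive.
Demand in terms of Ps becomes xd = 544 − 4(Ps − 25) = 644 - 4Ps. Setting this equal to supply: 644 - 4Ps = -20 + 8Ps, so Ps = 166/3.
Buyers pay Pb = 166/3 − 25 = 91/3; x' = -20 + 8·(166/3) = 1268/3.
Buyers' price falls by P* − Pb = 47 − 91/3 = 50/3; sellers' price rises by Ps − P* = 166/3 − 47 = 25/3.
So consumers capture (50/3)/25 = 2/3 of each unit of subsidy.

Consumer share = 2/3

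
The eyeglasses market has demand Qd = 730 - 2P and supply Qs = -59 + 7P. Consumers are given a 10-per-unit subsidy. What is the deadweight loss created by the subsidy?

Pre-subsidy: 730 - 2P = -59 + 7P gives P* = 263/3, Q* = 1664/3.
With the rebate, buyers effectively pay Pb = Ps − 10, where Ps is the price sellers receive.
Demand in terms of Ps becomes Qd = 730 − 2(Ps − 10) = 750 - 2Ps. Setting this equal to supply: 750 - 2Ps = -59 + 7Ps, so Ps = 809/9.
Buyers pay Pb = 809/9 − 10 = 719/9; Q' = -59 + 7·(809/9) = 5132/9.
The subsidy expands output by 5132/9 − 1664/3 = 140/9 past the efficient level; on those units the gap between marginal cost and willingness to pay runs from 0 up to 10.
DWL = ½ × 10 × 140/9 = 700/9.

Deadweight loss = 700/9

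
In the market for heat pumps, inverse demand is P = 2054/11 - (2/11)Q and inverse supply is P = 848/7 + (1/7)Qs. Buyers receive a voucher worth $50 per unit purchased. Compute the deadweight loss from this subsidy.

Deadweight loss = $3850

Pre-subsidy: 2054/11 - (2/11)Q = 848/7 + (1/7)Q gives Q* = 202 and P* = 150.
With the rebate, buyers effectively pay Pb = Ps − 50, where Ps is the price sellers receive.
On the curves, Pb = 2054/11 - (2/11)Q and Ps = 848/7 + (1/7)Q; the wedge Ps − Pb = 50 gives 848/7 + (1/7)Q − (2054/11 - (2/11)Q) = 50, so Q' = 356.
Then Pb = 2054/11 − (2/11)·356 = 122 and Ps = 848/7 + (1/7)·356 = 172.
The subsidy expands output by 356 − 202 = 154 past the efficient level; on those units the gap between marginal cost and willingness to pay runs from 0 up to 50.
DWL = ½ × 50 × 154 = 3850.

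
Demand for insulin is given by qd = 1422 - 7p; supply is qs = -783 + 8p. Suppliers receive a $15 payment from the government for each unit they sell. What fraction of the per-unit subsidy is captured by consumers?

Consumer share = 8/15

Pre-subsidy: 1422 - 7p = -783 + 8p gives p* = 147, q* = 393.
With the subsidy, sellers receive ps = pb + 15 for each unit, where pb is the price buyers pay.
Supply in terms of pb becomes qs = -783 + 8(pb + 15) = -663 + 8pb. Setting this equal to demand: 1422 - 7pb = -663 + 8pb, so pb = 139.
Sellers receive ps = 139 + 15 = 154; q' = 1422 − 7·139 = 449.
Buyers' price falls by p* − pb = 147 − 139 = 8; sellers' price rises by ps − p* = 154 − 147 = 7.
So consumers capture 8/15 = 8/15 of each unit of subsidy.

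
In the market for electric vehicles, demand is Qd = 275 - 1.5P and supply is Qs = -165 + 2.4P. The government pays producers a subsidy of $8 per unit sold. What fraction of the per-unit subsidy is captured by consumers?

Consumer share = 8/13

Pre-subsidy: 275 - 1.5P = -165 + 2.4P gives P* = 4400/39, Q* = 1375/13.
With the subsidy, sellers receive Ps = Pb + 8 for each unit, where Pb is the price buyers pay.
Supply in terms of Pb becomes Qs = -165 + 2.4(Pb + 8) = -145.8 + 2.4Pb. Setting this equal to demand: 275 - 1.5Pb = -145.8 + 2.4Pb, so Pb = 4208/39.
Sellers receive Ps = 4208/39 + 8 = 4520/39; Q' = 275 − 1.5·(4208/39) = 1471/13.
Buyers' price falls by P* − Pb = 4400/39 − 4208/39 = 64/13; sellers' price rises by Ps − P* = 4520/39 − 4400/39 = 40/13.
So consumers capture (64/13)/8 = 8/13 of each unit of subsidy.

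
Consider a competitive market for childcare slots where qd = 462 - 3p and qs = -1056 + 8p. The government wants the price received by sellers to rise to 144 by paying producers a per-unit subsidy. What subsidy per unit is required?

Required subsidy s = 22 per unit

At a seller price of 144, quantity supplied is -1056 + 8·144 = 96.
Buyers absorb 96 only when they pay pb with 462 − 3·pb = 96, i.e. pb = 122.
s = ps − pb = 144 − 122 = 22.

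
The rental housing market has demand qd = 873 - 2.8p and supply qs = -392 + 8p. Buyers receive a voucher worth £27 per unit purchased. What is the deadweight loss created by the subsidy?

Deadweight loss = £756

Pre-subsidy: 873 - 2.8p = -392 + 8p gives p* = 6325/54, q* = 14716/27.
With the rebate, buyers effectively pay pb = ps − 27, where ps is the price sellers receive.
Demand in terms of ps becomes qd = 873 − 2.8(ps − 27) = 948.6 - 2.8ps. Setting this equal to supply: 948.6 - 2.8ps = -392 + 8ps, so ps = 6703/54.
Buyers pay pb = 6703/54 − 27 = 5245/54; q' = -392 + 8·(6703/54) = 16228/27.
The subsidy expands output by 16228/27 − 14716/27 = 56 past the efficient level; on those units the gap between marginal cost and willingness to pay runs from 0 up to 27.
DWL = ½ × 27 × 56 = 756.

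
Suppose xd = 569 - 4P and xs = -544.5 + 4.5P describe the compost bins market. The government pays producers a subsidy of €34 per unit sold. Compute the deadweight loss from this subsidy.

Pre-subsidy: 569 - 4P = -544.5 + 4.5P gives P* = 131, x* = 45.
With the subsidy, sellers receive Ps = Pb + 34 for each unit, where Pb is the price buyers pay.
Supply in terms of Pb becomes xs = -544.5 + 4.5(Pb + 34) = -391.5 + 4.5Pb. Setting this equal to demand: 569 - 4Pb = -391.5 + 4.5Pb, so Pb = 113.
Sellers receive Ps = 113 + 34 = 147; x' = 569 − 4·113 = 117.
The subsidy expands output by 117 − 45 = 72 past the efficient level; on those units the gap between marginal cost and willingness to pay runs from 0 up to 34.
DWL = ½ × 34 × 72 = 1224.

Deadweight loss = €1224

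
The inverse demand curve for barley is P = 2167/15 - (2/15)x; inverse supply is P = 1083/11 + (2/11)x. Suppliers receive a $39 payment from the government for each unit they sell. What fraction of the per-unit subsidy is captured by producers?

Producer share = 15/26

Pre-subsidy: 2167/15 - (2/15)x = 1083/11 + (2/11)x gives x* = 146 and P* = 125.
With the subsidy, sellers receive Ps = Pb + 39 for each unit, where Pb is the price buyers pay.
On the curves, Pb = 2167/15 - (2/15)x and Ps = 1083/11 + (2/11)x; the wedge Ps − Pb = 39 gives 1083/11 + (2/11)x − (2167/15 - (2/15)x) = 39, so x' = 269.75.
Then Pb = 2167/15 − (2/15)·269.75 = 108.5 and Ps = 1083/11 + (2/11)·269.75 = 147.5.
Buyers' price falls by P* − Pb = 125 − 108.5 = 16.5; sellers' price rises by Ps − P* = 147.5 − 125 = 22.5.
So producers capture 22.5/39 = 15/26 of each unit of subsidy.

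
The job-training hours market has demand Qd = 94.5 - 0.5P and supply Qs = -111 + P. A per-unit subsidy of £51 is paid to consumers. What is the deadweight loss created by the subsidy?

Pre-subsidy: 94.5 - 0.5P = -111 + P gives P* = 137, Q* = 26.
With the rebate, buyers effectively pay Pb = Ps − 51, where Ps is the price sellers receive.
Demand in terms of Ps becomes Qd = 94.5 − 0.5(Ps − 51) = 120 - 0.5Ps. Setting this equal to supply: 120 - 0.5Ps = -111 + Ps, so Ps = 154.
Buyers pay Pb = 154 − 51 = 103; Q' = -111 + 1·154 = 43.
The subsidy expands output by 43 − 26 = 17 past the efficient level; on those units the gap between marginal cost and willingness to pay runs from 0 up to 51.
DWL = ½ × 51 × 17 = 433.5.

Deadweight loss = £433.5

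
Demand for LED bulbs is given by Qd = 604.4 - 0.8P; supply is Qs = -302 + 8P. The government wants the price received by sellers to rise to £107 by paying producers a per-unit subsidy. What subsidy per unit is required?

Required subsidy s = £44 per unit

At a seller price of 107, quantity supplied is -302 + 8·107 = 554.
Buyers absorb 554 only when they pay Pb with 604.4 − 0.8·Pb = 554, i.e. Pb = 63.
s = Ps − Pb = 107 − 63 = 44.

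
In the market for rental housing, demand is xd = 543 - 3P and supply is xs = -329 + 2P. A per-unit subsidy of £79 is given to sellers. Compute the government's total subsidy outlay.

Pre-subsidy: 543 - 3P = -329 + 2P gives P* = 174.4, x* = 19.8.
With the subsidy, sellers receive Ps = Pb + 79 for each unit, where Pb is the price buyers pay.
Supply in terms of Pb becomes xs = -329 + 2(Pb + 79) = -171 + 2Pb. Setting this equal to demand: 543 - 3Pb = -171 + 2Pb, so Pb = 142.8.
Sellers receive Ps = 142.8 + 79 = 221.8; x' = 543 − 3·142.8 = 114.6.
Government outlay = subsidy × quantity = 79 × 114.6 = 9053.4.

Government cost = £9053.4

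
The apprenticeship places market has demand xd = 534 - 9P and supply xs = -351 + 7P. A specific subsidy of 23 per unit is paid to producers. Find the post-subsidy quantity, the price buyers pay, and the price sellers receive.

Pre-subsidy: 534 - 9P = -351 + 7P gives P* = 55.3125, x* = 36.1875.
With the subsidy, sellers receive Ps = Pb + 23 for each unit, where Pb is the price buyers pay.
Supply in terms of Pb becomes xs = -351 + 7(Pb + 23) = -190 + 7Pb. Setting this equal to demand: 534 - 9Pb = -190 + 7Pb, so Pb = 45.25.
Sellers receive Ps = 45.25 + 23 = 68.25; x' = 534 − 9·45.25 = 126.75.

x' = 126.75; buyers pay 45.25; sellers receive 68.25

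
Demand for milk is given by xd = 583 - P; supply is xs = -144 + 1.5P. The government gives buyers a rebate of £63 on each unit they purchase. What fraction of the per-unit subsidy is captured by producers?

Producer share = 0.4

Pre-subsidy: 583 - P = -144 + 1.5P gives P* = 290.8, x* = 292.2.
With the rebate, buyers effectively pay Pb = Ps − 63, where Ps is the price sellers receive.
Demand in terms of Ps becomes xd = 583 − 1(Ps − 63) = 646 - Ps. Setting this equal to supply: 646 - Ps = -144 + 1.5Ps, so Ps = 316.
Buyers pay Pb = 316 − 63 = 253; x' = -144 + 1.5·316 = 330.
Buyers' price falls by P* − Pb = 290.8 − 253 = 37.8; sellers' price rises by Ps − P* = 316 − 290.8 = 25.2.
So producers capture 25.2/63 = 0.4 of each unit of subsidy.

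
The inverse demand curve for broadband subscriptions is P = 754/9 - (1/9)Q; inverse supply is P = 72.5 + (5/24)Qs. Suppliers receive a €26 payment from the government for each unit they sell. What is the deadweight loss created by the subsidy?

Deadweight loss = 24336/23

Pre-subsidy: 754/9 - (1/9)Q = 72.5 + (5/24)Q gives Q* = 812/23 and P* = 5510/69.
With the subsidy, sellers receive Ps = Pb + 26 for each unit, where Pb is the price buyers pay.
On the curves, Pb = 754/9 - (1/9)Q and Ps = 72.5 + (5/24)Q; the wedge Ps − Pb = 26 gives 72.5 + (5/24)Q − (754/9 - (1/9)Q) = 26, so Q' = 2684/23.
Then Pb = 754/9 − (1/9)·(2684/23) = 4886/69 and Ps = 72.5 + (5/24)·(2684/23) = 6680/69.
The subsidy expands output by 2684/23 − 812/23 = 1872/23 past the efficient level; on those units the gap between marginal cost and willingness to pay runs from 0 up to 26.
DWL = ½ × 26 × 1872/23 = 24336/23.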